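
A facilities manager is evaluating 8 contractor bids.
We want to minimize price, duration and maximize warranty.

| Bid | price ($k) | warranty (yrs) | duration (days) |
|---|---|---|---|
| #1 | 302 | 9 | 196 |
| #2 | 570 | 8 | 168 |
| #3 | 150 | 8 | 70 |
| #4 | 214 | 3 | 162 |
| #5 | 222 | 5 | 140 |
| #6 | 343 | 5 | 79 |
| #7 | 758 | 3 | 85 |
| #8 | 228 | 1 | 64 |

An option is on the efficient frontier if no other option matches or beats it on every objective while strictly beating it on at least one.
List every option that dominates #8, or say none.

none

#1: worse on price (302 vs 228).
#2: worse on price (570 vs 228).
#3: worse on duration (70 vs 64).
#4: worse on duration (162 vs 64).
#5: worse on duration (140 vs 64).
#6: worse on price (343 vs 228).
#7: worse on price (758 vs 228).
No option dominates #8.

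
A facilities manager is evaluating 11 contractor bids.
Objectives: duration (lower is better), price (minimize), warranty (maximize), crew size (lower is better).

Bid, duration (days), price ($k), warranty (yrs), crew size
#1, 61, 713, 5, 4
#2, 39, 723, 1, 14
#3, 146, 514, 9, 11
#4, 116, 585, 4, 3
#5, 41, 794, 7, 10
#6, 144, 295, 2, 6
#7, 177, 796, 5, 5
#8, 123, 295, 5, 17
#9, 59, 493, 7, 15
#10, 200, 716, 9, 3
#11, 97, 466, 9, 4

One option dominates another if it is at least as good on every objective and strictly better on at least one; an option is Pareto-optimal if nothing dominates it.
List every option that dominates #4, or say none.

none

#1: worse on price (713 vs 585).
#2: worse on price (723 vs 585).
#3: worse on duration (146 vs 116).
#5: worse on price (794 vs 585).
#6: worse on duration (144 vs 116).
#7: worse on duration (177 vs 116).
#8: worse on duration (123 vs 116).
#9: worse on crew size (15 vs 3).
#10: worse on duration (200 vs 116).
#11: worse on crew size (4 vs 3).
No option dominates #4.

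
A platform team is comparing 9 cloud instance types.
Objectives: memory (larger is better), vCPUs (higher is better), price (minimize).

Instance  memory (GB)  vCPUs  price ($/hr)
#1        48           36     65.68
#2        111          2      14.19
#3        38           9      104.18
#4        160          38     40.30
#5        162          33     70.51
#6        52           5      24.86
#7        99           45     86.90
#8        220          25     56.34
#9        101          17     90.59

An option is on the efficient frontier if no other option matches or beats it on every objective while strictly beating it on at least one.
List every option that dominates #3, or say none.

#1, #4, #5, #7, #8, #9

#1: memory 48≥38, vCPUs 36≥9, price 65.68≤104.18 — dominates #3.
#4: memory 160≥38, vCPUs 38≥9, price 40.30≤104.18 — dominates #3.
#5: memory 162≥38, vCPUs 33≥9, price 70.51≤104.18 — dominates #3.
#7: memory 99≥38, vCPUs 45≥9, price 86.90≤104.18 — dominates #3.
#8: memory 220≥38, vCPUs 25≥9, price 56.34≤104.18 — dominates #3.
#9: memory 101≥38, vCPUs 17≥9, price 90.59≤104.18 — dominates #3.
Others (#2, #6) are each worse than #3 on at least one objective.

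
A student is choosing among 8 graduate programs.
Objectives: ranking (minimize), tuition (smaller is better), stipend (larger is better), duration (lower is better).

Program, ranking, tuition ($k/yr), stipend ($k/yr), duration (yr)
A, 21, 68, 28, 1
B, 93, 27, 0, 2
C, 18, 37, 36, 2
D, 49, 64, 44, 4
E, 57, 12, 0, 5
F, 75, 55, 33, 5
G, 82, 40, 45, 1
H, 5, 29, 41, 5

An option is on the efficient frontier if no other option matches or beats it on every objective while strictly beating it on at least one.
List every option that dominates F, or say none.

C, H

C: ranking 18≤75, tuition 37≤55, stipend 36≥33, duration 2≤5 — dominates F.
H: ranking 5≤75, tuition 29≤55, stipend 41≥33, duration 5≤5 — dominates F.
Others (A, B, D, E, G) are each worse than F on at least one objective.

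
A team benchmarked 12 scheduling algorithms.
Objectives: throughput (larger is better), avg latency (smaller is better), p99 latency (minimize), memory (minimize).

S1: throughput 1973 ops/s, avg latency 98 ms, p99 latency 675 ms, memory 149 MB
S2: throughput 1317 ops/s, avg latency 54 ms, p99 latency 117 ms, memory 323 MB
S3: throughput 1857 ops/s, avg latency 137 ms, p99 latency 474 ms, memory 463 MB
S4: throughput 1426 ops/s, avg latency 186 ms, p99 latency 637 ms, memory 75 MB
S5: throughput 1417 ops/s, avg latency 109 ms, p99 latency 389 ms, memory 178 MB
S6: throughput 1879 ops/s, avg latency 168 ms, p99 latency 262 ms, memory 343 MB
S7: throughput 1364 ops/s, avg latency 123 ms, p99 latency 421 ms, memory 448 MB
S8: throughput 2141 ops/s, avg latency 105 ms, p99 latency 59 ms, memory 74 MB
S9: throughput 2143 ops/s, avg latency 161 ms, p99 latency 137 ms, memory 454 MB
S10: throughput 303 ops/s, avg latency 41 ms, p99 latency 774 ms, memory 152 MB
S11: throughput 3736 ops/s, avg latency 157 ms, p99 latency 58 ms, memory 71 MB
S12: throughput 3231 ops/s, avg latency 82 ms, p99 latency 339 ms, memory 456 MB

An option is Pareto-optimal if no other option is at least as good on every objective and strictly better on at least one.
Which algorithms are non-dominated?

S1, S2, S8, S10, S11, S12

S1: not dominated.
S2: not dominated.
S3: dominated by S8 (throughput 2141≥1857, avg latency 105≤137, p99 latency 59≤474, memory 74≤463).
S4: dominated by S8 (throughput 2141≥1426, avg latency 105≤186, p99 latency 59≤637, memory 74≤75).
S5: dominated by S8 (throughput 2141≥1417, avg latency 105≤109, p99 latency 59≤389, memory 74≤178).
S6: dominated by S8 (throughput 2141≥1879, avg latency 105≤168, p99 latency 59≤262, memory 74≤343).
S7: dominated by S5 (throughput 1417≥1364, avg latency 109≤123, p99 latency 389≤421, memory 178≤448).
S8: not dominated.
S9: dominated by S11 (throughput 3736≥2143, avg latency 157≤161, p99 latency 58≤137, memory 71≤454).
S10: not dominated (best avg latency).
S11: not dominated (best throughput).
S12: not dominated.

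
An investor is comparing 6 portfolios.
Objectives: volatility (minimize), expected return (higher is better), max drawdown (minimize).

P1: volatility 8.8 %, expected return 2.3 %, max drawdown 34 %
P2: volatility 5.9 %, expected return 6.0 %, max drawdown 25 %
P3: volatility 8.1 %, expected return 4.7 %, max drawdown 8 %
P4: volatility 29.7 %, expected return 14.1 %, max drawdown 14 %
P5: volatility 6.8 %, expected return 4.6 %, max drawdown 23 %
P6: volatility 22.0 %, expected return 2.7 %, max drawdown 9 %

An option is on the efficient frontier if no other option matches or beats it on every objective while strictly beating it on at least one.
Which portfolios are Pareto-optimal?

P2, P3, P4, P5

P1: dominated by P2 (volatility 5.9≤8.8, expected return 6.0≥2.3, max drawdown 25≤34).
P2: not dominated (best volatility).
P3: not dominated (best max drawdown).
P4: not dominated (best expected return).
P5: not dominated.
P6: dominated by P3 (volatility 8.1≤22.0, expected return 4.7≥2.7, max drawdown 8≤9).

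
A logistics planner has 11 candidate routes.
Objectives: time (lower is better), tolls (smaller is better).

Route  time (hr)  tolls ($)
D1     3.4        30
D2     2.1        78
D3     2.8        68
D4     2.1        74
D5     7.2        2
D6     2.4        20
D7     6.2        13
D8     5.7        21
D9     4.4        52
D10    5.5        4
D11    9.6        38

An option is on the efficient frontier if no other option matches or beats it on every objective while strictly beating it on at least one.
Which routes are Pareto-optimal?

D1: dominated by D6 (time 2.4≤3.4, tolls 20≤30).
D2: dominated by D4 (time 2.1≤2.1, tolls 74≤78).
D3: dominated by D6 (time 2.4≤2.8, tolls 20≤68).
D4: not dominated.
D5: not dominated (best tolls).
D6: not dominated.
D7: dominated by D10 (time 5.5≤6.2, tolls 4≤13).
D8: dominated by D6 (time 2.4≤5.7, tolls 20≤21).
D9: dominated by D1 (time 3.4≤4.4, tolls 30≤52).
D10: not dominated.
D11: dominated by D1 (time 3.4≤9.6, tolls 30≤38).

D4, D5, D6, D10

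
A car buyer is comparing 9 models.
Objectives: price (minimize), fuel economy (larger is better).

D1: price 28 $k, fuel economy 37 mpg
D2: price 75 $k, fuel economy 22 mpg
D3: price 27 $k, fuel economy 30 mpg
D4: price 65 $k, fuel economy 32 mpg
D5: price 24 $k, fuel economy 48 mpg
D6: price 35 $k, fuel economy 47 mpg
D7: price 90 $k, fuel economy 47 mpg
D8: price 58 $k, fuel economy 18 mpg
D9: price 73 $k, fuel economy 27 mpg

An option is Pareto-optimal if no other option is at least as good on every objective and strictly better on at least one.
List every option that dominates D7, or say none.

D5, D6

D5: price 24≤90, fuel economy 48≥47 — dominates D7.
D6: price 35≤90, fuel economy 47≥47 — dominates D7.
Others (D1, D2, D3, D4, D8, D9) are each worse than D7 on at least one objective.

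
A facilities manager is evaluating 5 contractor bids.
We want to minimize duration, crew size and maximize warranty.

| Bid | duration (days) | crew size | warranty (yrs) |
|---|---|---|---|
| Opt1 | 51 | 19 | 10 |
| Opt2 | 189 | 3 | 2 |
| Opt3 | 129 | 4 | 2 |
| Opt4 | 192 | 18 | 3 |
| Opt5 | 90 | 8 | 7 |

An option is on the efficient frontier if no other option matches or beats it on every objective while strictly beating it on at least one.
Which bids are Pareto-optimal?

Opt1, Opt2, Opt3, Opt5

Opt1: not dominated (best duration).
Opt2: not dominated (best crew size).
Opt3: not dominated.
Opt4: dominated by Opt5 (duration 90≤192, crew size 8≤18, warranty 7≥3).
Opt5: not dominated.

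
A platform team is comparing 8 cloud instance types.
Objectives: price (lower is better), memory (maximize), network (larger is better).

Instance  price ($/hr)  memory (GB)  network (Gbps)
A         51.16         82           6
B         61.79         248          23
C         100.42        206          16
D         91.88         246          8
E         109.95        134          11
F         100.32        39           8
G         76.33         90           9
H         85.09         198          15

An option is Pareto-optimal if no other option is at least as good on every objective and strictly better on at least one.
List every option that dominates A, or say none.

none

B: worse on price (61.79 vs 51.16).
C: worse on price (100.42 vs 51.16).
D: worse on price (91.88 vs 51.16).
E: worse on price (109.95 vs 51.16).
F: worse on price (100.32 vs 51.16).
G: worse on price (76.33 vs 51.16).
H: worse on price (85.09 vs 51.16).
No option dominates A.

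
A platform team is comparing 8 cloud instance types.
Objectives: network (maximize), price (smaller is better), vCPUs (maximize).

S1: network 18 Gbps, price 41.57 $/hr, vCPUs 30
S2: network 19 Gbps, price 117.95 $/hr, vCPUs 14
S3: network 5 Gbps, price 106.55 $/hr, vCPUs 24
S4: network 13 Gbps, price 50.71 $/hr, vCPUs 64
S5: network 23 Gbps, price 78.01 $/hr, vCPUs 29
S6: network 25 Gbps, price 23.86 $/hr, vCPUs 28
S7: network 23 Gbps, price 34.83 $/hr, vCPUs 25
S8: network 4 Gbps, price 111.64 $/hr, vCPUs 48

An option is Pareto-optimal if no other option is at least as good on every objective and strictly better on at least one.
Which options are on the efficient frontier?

S1, S4, S5, S6

S1: not dominated.
S2: dominated by S5 (network 23≥19, price 78.01≤117.95, vCPUs 29≥14).
S3: dominated by S1 (network 18≥5, price 41.57≤106.55, vCPUs 30≥24).
S4: not dominated (best vCPUs).
S5: not dominated.
S6: not dominated (best network).
S7: dominated by S6 (network 25≥23, price 23.86≤34.83, vCPUs 28≥25).
S8: dominated by S4 (network 13≥4, price 50.71≤111.64, vCPUs 64≥48).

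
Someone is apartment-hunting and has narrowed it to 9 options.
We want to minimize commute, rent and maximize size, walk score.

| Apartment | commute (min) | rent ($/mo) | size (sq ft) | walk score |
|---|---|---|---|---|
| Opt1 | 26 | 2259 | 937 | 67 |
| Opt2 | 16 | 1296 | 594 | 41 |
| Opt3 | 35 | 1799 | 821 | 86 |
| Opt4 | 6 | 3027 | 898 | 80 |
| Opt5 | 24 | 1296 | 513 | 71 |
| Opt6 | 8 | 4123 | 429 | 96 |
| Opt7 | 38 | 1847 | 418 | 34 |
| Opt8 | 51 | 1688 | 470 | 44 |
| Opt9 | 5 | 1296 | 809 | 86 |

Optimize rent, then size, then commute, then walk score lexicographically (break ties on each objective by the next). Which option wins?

Opt9

First minimize rent: best is 1296, kept {Opt2, Opt5, Opt9}.
Then maximize size: best is 809, kept {Opt9}.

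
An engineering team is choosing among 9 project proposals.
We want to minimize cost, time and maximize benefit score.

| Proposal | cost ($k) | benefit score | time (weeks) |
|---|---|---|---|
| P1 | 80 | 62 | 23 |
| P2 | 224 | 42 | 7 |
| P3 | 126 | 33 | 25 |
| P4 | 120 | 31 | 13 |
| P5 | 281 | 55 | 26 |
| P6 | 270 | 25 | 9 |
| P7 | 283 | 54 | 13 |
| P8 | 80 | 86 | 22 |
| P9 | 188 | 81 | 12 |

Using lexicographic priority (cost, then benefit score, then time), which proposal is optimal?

First minimize cost: best is 80, kept {P1, P8}.
Then maximize benefit score: best is 86, kept {P8}.

P8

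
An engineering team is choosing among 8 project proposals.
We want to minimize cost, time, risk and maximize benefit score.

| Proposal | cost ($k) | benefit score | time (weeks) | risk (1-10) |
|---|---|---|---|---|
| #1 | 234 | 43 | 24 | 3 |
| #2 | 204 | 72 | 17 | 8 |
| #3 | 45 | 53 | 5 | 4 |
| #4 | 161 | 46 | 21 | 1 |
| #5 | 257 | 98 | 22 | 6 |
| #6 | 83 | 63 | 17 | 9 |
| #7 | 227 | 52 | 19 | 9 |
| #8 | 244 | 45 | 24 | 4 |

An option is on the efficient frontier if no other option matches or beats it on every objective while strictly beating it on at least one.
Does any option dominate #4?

No

#1: worse on cost (234 vs 161).
#2: worse on cost (204 vs 161).
#3: worse on risk (4 vs 1).
#5: worse on cost (257 vs 161).
#6: worse on risk (9 vs 1).
#7: worse on cost (227 vs 161).
#8: worse on cost (244 vs 161).
No option is at least as good as #4 on every objective and strictly better on one.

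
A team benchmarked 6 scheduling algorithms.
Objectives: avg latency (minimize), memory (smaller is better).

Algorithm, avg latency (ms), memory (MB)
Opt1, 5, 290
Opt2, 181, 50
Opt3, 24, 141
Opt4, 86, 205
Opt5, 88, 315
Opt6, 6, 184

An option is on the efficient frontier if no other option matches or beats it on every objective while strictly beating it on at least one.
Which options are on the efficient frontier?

Opt1: not dominated (best avg latency).
Opt2: not dominated (best memory).
Opt3: not dominated.
Opt4: dominated by Opt3 (avg latency 24≤86, memory 141≤205).
Opt5: dominated by Opt1 (avg latency 5≤88, memory 290≤315).
Opt6: not dominated.

Opt1, Opt2, Opt3, Opt6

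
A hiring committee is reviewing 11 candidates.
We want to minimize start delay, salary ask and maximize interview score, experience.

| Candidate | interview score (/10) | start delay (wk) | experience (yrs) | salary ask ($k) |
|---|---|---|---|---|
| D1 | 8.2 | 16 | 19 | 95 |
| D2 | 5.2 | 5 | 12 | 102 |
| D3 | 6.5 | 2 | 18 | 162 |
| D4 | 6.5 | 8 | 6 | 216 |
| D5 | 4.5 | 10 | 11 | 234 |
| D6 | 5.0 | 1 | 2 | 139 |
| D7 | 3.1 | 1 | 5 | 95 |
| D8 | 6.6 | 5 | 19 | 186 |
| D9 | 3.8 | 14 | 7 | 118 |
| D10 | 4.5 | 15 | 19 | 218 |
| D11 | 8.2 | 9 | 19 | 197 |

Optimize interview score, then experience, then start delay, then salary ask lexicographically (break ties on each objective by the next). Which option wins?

First maximize interview score: best is 8.2, kept {D1, D11}.
Then maximize experience: best is 19, kept {D1, D11}.
Then minimize start delay: best is 9, kept {D11}.

D11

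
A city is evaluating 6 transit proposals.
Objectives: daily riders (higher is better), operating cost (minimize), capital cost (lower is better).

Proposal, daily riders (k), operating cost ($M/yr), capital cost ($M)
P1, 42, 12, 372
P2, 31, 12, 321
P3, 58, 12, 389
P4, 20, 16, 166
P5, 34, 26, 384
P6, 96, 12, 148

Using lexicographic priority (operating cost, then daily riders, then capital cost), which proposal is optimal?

P6

First minimize operating cost: best is 12, kept {P1, P2, P3, P6}.
Then maximize daily riders: best is 96, kept {P6}.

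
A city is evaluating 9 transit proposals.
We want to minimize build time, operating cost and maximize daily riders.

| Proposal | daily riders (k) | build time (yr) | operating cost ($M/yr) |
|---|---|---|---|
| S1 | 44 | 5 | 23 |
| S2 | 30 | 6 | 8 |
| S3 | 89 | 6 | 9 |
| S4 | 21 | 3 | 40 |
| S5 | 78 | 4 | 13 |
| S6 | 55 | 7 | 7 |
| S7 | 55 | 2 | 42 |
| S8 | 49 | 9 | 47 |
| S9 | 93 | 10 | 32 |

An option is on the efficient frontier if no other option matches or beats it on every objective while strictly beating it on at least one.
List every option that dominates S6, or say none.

S1: worse on daily riders (44 vs 55).
S2: worse on daily riders (30 vs 55).
S3: worse on operating cost (9 vs 7).
S4: worse on daily riders (21 vs 55).
S5: worse on operating cost (13 vs 7).
S7: worse on operating cost (42 vs 7).
S8: worse on daily riders (49 vs 55).
S9: worse on build time (10 vs 7).
No option dominates S6.

none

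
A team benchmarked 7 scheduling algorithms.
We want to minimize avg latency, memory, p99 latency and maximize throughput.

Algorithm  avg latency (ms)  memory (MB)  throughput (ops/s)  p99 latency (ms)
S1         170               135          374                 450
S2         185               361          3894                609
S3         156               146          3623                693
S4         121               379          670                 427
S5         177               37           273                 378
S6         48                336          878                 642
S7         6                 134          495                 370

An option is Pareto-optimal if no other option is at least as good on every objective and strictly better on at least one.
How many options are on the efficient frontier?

S1: dominated by S7 (avg latency 6≤170, memory 134≤135, throughput 495≥374, p99 latency 370≤450).
S2: not dominated (best throughput).
S3: not dominated.
S4: not dominated.
S5: not dominated (best memory).
S6: not dominated.
S7: not dominated (best avg latency).
Pareto-optimal: S2, S3, S4, S5, S6, S7 → 6.

6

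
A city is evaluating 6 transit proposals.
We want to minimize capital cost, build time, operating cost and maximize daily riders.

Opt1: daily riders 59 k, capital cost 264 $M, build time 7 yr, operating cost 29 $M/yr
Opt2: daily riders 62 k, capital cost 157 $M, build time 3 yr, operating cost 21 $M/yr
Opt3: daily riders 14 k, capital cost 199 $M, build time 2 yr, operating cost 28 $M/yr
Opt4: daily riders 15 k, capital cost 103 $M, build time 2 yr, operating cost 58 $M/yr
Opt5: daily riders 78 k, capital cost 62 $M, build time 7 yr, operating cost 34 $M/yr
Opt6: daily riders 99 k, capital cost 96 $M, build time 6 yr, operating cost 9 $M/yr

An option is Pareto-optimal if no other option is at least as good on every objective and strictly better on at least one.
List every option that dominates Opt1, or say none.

Opt2: daily riders 62≥59, capital cost 157≤264, build time 3≤7, operating cost 21≤29 — dominates Opt1.
Opt6: daily riders 99≥59, capital cost 96≤264, build time 6≤7, operating cost 9≤29 — dominates Opt1.
Others (Opt3, Opt4, Opt5) are each worse than Opt1 on at least one objective.

Opt2, Opt6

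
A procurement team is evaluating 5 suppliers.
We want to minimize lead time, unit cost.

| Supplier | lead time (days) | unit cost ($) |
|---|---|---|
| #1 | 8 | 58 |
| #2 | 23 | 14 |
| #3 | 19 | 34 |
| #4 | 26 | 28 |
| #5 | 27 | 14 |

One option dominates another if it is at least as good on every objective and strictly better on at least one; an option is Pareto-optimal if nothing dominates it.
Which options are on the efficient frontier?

#1: not dominated (best lead time).
#2: not dominated.
#3: not dominated.
#4: dominated by #2 (lead time 23≤26, unit cost 14≤28).
#5: dominated by #2 (lead time 23≤27, unit cost 14≤14).

#1, #2, #3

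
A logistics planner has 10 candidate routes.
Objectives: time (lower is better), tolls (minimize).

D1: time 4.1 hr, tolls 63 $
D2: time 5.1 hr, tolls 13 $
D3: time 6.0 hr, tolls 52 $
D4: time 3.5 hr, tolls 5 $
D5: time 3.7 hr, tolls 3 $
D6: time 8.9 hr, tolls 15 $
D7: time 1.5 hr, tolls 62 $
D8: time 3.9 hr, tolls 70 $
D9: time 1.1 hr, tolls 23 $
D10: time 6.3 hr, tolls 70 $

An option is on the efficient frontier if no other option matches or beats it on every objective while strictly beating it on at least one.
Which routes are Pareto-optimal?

D1: dominated by D4 (time 3.5≤4.1, tolls 5≤63).
D2: dominated by D4 (time 3.5≤5.1, tolls 5≤13).
D3: dominated by D2 (time 5.1≤6.0, tolls 13≤52).
D4: not dominated.
D5: not dominated (best tolls).
D6: dominated by D2 (time 5.1≤8.9, tolls 13≤15).
D7: dominated by D9 (time 1.1≤1.5, tolls 23≤62).
D8: dominated by D4 (time 3.5≤3.9, tolls 5≤70).
D9: not dominated (best time).
D10: dominated by D1 (time 4.1≤6.3, tolls 63≤70).

D4, D5, D9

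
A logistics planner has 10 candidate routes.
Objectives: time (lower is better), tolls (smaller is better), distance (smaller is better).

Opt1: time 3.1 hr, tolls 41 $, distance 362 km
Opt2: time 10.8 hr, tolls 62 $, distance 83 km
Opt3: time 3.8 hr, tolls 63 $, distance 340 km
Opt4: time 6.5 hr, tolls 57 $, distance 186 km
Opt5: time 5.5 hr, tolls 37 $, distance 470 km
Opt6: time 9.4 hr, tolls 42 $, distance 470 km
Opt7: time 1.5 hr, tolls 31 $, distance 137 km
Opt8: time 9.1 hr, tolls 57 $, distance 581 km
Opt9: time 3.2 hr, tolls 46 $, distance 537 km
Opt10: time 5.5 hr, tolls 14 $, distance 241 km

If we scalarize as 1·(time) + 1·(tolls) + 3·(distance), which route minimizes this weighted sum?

Opt1: 1·3.1 + 1·41 + 3·362 = 1130.1
Opt2: 1·10.8 + 1·62 + 3·83 = 321.8
Opt3: 1·3.8 + 1·63 + 3·340 = 1086.8
Opt4: 1·6.5 + 1·57 + 3·186 = 621.5
Opt5: 1·5.5 + 1·37 + 3·470 = 1452.5
Opt6: 1·9.4 + 1·42 + 3·470 = 1461.4
Opt7: 1·1.5 + 1·31 + 3·137 = 443.5
Opt8: 1·9.1 + 1·57 + 3·581 = 1809.1
Opt9: 1·3.2 + 1·46 + 3·537 = 1660.2
Opt10: 1·5.5 + 1·14 + 3·241 = 742.5
Lowest: Opt2 at 321.8.

Opt2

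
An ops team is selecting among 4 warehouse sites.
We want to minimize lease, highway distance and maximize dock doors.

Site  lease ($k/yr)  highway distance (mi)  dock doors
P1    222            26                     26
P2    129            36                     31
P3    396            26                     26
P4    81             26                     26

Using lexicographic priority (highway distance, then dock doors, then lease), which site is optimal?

P4

First minimize highway distance: best is 26, kept {P1, P3, P4}.
Then maximize dock doors: best is 26, kept {P1, P3, P4}.
Then minimize lease: best is 81, kept {P4}.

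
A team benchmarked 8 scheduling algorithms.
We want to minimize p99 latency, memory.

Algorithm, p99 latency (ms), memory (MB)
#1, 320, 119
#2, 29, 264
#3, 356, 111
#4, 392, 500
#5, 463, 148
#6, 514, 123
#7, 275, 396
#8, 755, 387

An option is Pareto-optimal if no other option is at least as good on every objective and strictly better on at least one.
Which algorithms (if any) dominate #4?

#1: p99 latency 320≤392, memory 119≤500 — dominates #4.
#2: p99 latency 29≤392, memory 264≤500 — dominates #4.
#3: p99 latency 356≤392, memory 111≤500 — dominates #4.
#7: p99 latency 275≤392, memory 396≤500 — dominates #4.
Others (#5, #6, #8) are each worse than #4 on at least one objective.

#1, #2, #3, #7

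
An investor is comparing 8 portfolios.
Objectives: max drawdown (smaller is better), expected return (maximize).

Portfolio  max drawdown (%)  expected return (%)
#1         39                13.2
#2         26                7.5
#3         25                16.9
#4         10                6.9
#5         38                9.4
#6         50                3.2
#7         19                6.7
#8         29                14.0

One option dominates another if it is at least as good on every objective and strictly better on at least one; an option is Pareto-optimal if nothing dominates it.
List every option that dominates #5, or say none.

#3, #8

#3: max drawdown 25≤38, expected return 16.9≥9.4 — dominates #5.
#8: max drawdown 29≤38, expected return 14.0≥9.4 — dominates #5.
Others (#1, #2, #4, #6, #7) are each worse than #5 on at least one objective.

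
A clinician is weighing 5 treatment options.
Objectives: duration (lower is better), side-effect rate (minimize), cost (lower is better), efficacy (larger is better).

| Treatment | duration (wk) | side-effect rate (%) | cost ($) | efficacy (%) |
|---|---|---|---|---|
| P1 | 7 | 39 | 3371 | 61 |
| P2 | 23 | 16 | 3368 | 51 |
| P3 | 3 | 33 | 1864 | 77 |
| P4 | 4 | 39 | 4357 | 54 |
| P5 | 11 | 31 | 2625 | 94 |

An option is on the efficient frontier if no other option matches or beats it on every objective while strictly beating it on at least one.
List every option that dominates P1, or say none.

P3

P3: duration 3≤7, side-effect rate 33≤39, cost 1864≤3371, efficacy 77≥61 — dominates P1.
Others (P2, P4, P5) are each worse than P1 on at least one objective.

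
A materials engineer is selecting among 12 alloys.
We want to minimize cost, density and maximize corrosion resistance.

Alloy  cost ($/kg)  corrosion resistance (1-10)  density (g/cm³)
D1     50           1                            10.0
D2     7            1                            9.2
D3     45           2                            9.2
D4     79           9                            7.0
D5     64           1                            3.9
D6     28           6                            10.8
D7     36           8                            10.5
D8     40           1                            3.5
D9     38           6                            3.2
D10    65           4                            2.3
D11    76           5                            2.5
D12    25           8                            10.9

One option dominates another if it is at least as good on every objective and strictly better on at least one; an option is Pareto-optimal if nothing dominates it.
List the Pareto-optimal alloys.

D1: dominated by D2 (cost 7≤50, corrosion resistance 1≥1, density 9.2≤10.0).
D2: not dominated (best cost).
D3: dominated by D9 (cost 38≤45, corrosion resistance 6≥2, density 3.2≤9.2).
D4: not dominated (best corrosion resistance).
D5: dominated by D8 (cost 40≤64, corrosion resistance 1≥1, density 3.5≤3.9).
D6: not dominated.
D7: not dominated.
D8: dominated by D9 (cost 38≤40, corrosion resistance 6≥1, density 3.2≤3.5).
D9: not dominated.
D10: not dominated (best density).
D11: not dominated.
D12: not dominated.

D2, D4, D6, D7, D9, D10, D11, D12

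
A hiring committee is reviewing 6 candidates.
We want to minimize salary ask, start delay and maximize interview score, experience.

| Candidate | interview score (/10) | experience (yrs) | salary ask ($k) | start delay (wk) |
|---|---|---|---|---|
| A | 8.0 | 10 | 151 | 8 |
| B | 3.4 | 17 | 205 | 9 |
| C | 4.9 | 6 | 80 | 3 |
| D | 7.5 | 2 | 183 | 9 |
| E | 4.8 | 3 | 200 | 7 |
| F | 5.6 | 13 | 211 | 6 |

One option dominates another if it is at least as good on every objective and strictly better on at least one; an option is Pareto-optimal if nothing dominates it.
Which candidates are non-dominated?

A, B, C, F

A: not dominated (best interview score).
B: not dominated (best experience).
C: not dominated (best salary ask).
D: dominated by A (interview score 8.0≥7.5, experience 10≥2, salary ask 151≤183, start delay 8≤9).
E: dominated by C (interview score 4.9≥4.8, experience 6≥3, salary ask 80≤200, start delay 3≤7).
F: not dominated.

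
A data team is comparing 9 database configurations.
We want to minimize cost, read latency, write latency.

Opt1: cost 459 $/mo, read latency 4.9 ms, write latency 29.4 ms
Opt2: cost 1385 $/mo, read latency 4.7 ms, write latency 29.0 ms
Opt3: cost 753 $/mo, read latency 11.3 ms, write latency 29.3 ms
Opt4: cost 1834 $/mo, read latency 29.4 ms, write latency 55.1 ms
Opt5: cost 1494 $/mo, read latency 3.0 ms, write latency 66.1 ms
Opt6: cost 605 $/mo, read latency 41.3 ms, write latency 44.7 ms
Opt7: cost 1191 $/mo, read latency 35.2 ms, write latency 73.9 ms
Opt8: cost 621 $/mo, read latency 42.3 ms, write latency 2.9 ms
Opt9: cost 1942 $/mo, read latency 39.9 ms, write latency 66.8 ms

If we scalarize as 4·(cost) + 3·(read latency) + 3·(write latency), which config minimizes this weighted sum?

Opt1: 4·459 + 3·4.9 + 3·29.4 = 1938.9
Opt2: 4·1385 + 3·4.7 + 3·29.0 = 5641.1
Opt3: 4·753 + 3·11.3 + 3·29.3 = 3133.8
Opt4: 4·1834 + 3·29.4 + 3·55.1 = 7589.5
Opt5: 4·1494 + 3·3.0 + 3·66.1 = 6183.3
Opt6: 4·605 + 3·41.3 + 3·44.7 = 2678.0
Opt7: 4·1191 + 3·35.2 + 3·73.9 = 5091.3
Opt8: 4·621 + 3·42.3 + 3·2.9 = 2619.6
Opt9: 4·1942 + 3·39.9 + 3·66.8 = 8088.1
Lowest: Opt1 at 1938.9.

Opt1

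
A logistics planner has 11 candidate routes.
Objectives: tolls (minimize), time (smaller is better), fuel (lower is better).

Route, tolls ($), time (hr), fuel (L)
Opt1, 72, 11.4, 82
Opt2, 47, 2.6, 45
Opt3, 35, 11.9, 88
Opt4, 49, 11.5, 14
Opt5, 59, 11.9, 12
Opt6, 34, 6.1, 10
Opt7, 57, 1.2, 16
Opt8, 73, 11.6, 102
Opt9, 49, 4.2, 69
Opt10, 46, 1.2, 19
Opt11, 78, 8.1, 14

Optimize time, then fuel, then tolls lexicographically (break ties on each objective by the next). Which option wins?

First minimize time: best is 1.2, kept {Opt7, Opt10}.
Then minimize fuel: best is 16, kept {Opt7}.

Opt7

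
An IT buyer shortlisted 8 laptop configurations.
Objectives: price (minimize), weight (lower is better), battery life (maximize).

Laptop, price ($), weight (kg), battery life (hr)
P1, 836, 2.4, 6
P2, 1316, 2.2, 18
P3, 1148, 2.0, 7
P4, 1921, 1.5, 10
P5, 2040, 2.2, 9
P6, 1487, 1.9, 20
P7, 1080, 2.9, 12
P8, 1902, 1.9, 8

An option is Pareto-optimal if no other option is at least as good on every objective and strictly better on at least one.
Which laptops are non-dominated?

P1, P2, P3, P4, P6, P7

P1: not dominated (best price).
P2: not dominated.
P3: not dominated.
P4: not dominated (best weight).
P5: dominated by P2 (price 1316≤2040, weight 2.2≤2.2, battery life 18≥9).
P6: not dominated (best battery life).
P7: not dominated.
P8: dominated by P6 (price 1487≤1902, weight 1.9≤1.9, battery life 20≥8).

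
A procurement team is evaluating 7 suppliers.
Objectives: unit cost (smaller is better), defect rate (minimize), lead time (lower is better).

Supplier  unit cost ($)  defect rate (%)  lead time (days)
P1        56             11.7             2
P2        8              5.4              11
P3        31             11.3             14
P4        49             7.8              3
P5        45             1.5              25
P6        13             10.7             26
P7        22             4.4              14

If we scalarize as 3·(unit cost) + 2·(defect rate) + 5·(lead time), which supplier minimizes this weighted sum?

P1: 3·56 + 2·11.7 + 5·2 = 201.4
P2: 3·8 + 2·5.4 + 5·11 = 89.8
P3: 3·31 + 2·11.3 + 5·14 = 185.6
P4: 3·49 + 2·7.8 + 5·3 = 177.6
P5: 3·45 + 2·1.5 + 5·25 = 263.0
P6: 3·13 + 2·10.7 + 5·26 = 190.4
P7: 3·22 + 2·4.4 + 5·14 = 144.8
Lowest: P2 at 89.8.

P2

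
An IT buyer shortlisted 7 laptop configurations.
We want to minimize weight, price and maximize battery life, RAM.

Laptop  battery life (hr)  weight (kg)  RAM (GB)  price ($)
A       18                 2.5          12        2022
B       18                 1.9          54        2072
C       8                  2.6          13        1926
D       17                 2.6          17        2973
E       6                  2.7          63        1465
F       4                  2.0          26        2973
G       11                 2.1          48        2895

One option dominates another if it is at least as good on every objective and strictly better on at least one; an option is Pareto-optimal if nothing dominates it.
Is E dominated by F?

F vs E: F is worse on battery life (4 vs 6), so it does not dominate E.

No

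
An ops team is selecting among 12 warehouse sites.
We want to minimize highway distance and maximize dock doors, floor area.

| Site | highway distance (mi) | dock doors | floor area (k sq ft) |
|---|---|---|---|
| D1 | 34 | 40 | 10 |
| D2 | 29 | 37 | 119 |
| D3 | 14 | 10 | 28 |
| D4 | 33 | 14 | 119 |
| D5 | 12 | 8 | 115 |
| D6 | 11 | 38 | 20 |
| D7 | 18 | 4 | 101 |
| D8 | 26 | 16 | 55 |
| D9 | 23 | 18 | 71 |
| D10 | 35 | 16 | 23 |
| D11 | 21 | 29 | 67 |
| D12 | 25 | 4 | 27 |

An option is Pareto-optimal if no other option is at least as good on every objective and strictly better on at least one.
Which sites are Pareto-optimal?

D1, D2, D3, D5, D6, D9, D11

D1: not dominated (best dock doors).
D2: not dominated.
D3: not dominated.
D4: dominated by D2 (highway distance 29≤33, dock doors 37≥14, floor area 119≥119).
D5: not dominated.
D6: not dominated (best highway distance).
D7: dominated by D5 (highway distance 12≤18, dock doors 8≥4, floor area 115≥101).
D8: dominated by D9 (highway distance 23≤26, dock doors 18≥16, floor area 71≥55).
D9: not dominated.
D10: dominated by D2 (highway distance 29≤35, dock doors 37≥16, floor area 119≥23).
D11: not dominated.
D12: dominated by D3 (highway distance 14≤25, dock doors 10≥4, floor area 28≥27).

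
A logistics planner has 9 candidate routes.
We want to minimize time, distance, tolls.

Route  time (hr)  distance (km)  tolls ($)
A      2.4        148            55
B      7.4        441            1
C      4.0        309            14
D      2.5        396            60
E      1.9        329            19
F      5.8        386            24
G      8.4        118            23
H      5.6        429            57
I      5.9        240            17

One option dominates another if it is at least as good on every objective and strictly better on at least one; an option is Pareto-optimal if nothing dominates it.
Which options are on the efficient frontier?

A, B, C, E, G, I

A: not dominated.
B: not dominated (best tolls).
C: not dominated.
D: dominated by A (time 2.4≤2.5, distance 148≤396, tolls 55≤60).
E: not dominated (best time).
F: dominated by C (time 4.0≤5.8, distance 309≤386, tolls 14≤24).
G: not dominated (best distance).
H: dominated by A (time 2.4≤5.6, distance 148≤429, tolls 55≤57).
I: not dominated.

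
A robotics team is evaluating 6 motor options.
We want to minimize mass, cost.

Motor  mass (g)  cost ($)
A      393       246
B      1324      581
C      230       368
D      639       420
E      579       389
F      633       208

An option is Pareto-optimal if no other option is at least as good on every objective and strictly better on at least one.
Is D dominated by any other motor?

Yes

A vs D: mass 393≤639, cost 246≤420 — A is at least as good on every objective and strictly better on at least one, so A dominates D.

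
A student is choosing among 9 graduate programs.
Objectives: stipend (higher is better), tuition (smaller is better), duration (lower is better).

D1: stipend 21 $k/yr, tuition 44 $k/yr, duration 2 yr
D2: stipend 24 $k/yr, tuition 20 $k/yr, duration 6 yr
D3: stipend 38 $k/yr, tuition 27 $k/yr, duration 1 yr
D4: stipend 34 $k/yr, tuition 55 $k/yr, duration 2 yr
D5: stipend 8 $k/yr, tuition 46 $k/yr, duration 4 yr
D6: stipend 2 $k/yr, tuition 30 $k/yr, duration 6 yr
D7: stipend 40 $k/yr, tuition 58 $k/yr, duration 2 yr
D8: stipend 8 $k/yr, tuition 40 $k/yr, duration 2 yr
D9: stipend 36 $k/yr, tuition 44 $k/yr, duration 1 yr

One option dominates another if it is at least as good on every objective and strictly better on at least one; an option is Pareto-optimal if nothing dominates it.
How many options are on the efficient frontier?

D1: dominated by D3 (stipend 38≥21, tuition 27≤44, duration 1≤2).
D2: not dominated (best tuition).
D3: not dominated.
D4: dominated by D3 (stipend 38≥34, tuition 27≤55, duration 1≤2).
D5: dominated by D1 (stipend 21≥8, tuition 44≤46, duration 2≤4).
D6: dominated by D2 (stipend 24≥2, tuition 20≤30, duration 6≤6).
D7: not dominated (best stipend).
D8: dominated by D3 (stipend 38≥8, tuition 27≤40, duration 1≤2).
D9: dominated by D3 (stipend 38≥36, tuition 27≤44, duration 1≤1).
Pareto-optimal: D2, D3, D7 → 3.

3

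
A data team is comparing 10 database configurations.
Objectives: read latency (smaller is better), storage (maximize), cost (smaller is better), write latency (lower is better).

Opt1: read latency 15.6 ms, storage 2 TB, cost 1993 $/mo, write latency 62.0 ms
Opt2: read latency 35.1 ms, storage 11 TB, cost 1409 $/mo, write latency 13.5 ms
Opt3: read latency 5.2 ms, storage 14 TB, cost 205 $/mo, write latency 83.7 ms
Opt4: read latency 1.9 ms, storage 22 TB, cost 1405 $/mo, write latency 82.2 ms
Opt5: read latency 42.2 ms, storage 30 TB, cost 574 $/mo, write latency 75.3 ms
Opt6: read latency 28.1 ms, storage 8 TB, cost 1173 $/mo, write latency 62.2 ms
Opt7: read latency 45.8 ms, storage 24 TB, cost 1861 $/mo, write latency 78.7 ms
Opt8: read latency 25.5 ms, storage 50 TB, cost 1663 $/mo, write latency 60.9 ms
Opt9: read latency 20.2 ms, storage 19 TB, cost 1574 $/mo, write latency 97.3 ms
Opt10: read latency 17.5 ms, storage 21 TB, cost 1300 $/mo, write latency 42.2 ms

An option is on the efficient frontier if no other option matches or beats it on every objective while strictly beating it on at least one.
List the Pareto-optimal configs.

Opt1, Opt2, Opt3, Opt4, Opt5, Opt6, Opt8, Opt10

Opt1: not dominated.
Opt2: not dominated (best write latency).
Opt3: not dominated (best cost).
Opt4: not dominated (best read latency).
Opt5: not dominated.
Opt6: not dominated.
Opt7: dominated by Opt5 (read latency 42.2≤45.8, storage 30≥24, cost 574≤1861, write latency 75.3≤78.7).
Opt8: not dominated (best storage).
Opt9: dominated by Opt4 (read latency 1.9≤20.2, storage 22≥19, cost 1405≤1574, write latency 82.2≤97.3).
Opt10: not dominated.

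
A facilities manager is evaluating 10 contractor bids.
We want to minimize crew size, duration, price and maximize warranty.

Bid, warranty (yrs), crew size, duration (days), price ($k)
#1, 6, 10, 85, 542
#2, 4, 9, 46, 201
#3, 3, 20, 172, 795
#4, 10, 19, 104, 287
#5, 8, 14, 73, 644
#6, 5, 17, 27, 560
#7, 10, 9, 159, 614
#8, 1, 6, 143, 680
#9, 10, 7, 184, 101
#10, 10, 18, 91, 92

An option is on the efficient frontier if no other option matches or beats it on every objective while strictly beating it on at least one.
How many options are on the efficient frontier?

#1: not dominated.
#2: not dominated.
#3: dominated by #1 (warranty 6≥3, crew size 10≤20, duration 85≤172, price 542≤795).
#4: dominated by #10 (warranty 10≥10, crew size 18≤19, duration 91≤104, price 92≤287).
#5: not dominated.
#6: not dominated (best duration).
#7: not dominated.
#8: not dominated (best crew size).
#9: not dominated.
#10: not dominated (best price).
Pareto-optimal: #1, #2, #5, #6, #7, #8, #9, #10 → 8.

8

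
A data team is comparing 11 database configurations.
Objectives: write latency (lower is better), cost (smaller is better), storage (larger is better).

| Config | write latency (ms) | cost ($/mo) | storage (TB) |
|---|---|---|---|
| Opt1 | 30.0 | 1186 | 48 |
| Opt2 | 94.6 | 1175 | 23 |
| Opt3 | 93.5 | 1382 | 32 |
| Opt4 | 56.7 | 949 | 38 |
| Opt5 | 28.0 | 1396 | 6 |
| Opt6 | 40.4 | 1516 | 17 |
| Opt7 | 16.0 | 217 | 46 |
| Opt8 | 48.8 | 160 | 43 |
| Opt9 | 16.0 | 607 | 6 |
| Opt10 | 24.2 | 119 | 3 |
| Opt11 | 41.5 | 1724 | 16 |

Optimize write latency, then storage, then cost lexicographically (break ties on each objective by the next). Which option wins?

Opt7

First minimize write latency: best is 16.0, kept {Opt7, Opt9}.
Then maximize storage: best is 46, kept {Opt7}.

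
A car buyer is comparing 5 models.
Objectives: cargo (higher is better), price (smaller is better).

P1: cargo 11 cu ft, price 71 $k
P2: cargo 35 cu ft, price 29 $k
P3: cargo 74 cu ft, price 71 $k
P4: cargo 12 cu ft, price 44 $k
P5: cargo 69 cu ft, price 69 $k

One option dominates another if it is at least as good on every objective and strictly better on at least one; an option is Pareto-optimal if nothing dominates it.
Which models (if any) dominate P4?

P2: cargo 35≥12, price 29≤44 — dominates P4.
Others (P1, P3, P5) are each worse than P4 on at least one objective.

P2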